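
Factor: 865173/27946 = 2^( - 1)*3^1 * 89^(  -  1)*157^( -1 )*173^1* 1667^1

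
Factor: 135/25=3^3*5^( - 1) =27/5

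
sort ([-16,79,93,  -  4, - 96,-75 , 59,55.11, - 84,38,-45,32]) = [-96,  -  84,-75, - 45,-16, - 4, 32,38,55.11,59,79,93]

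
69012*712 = 49136544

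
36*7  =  252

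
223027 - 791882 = -568855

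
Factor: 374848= 2^6*5857^1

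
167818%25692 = 13666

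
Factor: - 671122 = -2^1*  61^1 * 5501^1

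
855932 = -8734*( - 98 ) 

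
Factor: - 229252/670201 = -2^2*7^( - 1)*37^1*67^(-1)*1429^( - 1)*1549^1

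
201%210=201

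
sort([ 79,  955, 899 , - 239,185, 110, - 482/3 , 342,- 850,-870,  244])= [ - 870,-850 , - 239, - 482/3,79,110, 185,244, 342 , 899,955 ] 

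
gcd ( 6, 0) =6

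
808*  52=42016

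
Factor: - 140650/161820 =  - 2^(-1 ) * 3^( - 2)*5^1*31^(  -  1 )*97^1 = -485/558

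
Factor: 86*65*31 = 2^1  *  5^1*13^1*31^1*43^1 = 173290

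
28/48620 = 7/12155 = 0.00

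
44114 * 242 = 10675588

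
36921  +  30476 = 67397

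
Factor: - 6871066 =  - 2^1*23^1*149371^1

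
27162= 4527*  6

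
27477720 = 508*54090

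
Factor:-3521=  -  7^1*503^1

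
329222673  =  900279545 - 571056872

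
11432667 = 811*14097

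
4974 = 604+4370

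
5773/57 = 101 + 16/57= 101.28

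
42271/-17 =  - 2487 +8/17= -2486.53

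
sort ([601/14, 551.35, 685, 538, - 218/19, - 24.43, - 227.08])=[ - 227.08, - 24.43, - 218/19,601/14, 538 , 551.35,  685]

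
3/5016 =1/1672 = 0.00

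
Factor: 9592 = 2^3*11^1*109^1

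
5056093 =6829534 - 1773441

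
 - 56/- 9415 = 8/1345 = 0.01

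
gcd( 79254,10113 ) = 3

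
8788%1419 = 274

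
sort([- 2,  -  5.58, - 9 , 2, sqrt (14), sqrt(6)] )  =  [ - 9, - 5.58, -2, 2,sqrt( 6 ), sqrt( 14 ) ]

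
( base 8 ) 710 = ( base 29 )fl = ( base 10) 456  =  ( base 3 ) 121220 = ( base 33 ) DR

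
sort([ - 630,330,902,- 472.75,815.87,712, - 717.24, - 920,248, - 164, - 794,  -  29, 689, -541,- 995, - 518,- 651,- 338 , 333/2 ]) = [-995,-920,  -  794, - 717.24,-651, -630, - 541, - 518, - 472.75, - 338, -164, -29,333/2,248,330, 689,712,815.87,902 ] 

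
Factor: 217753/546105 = 3^(-1 )*5^ (-1)*7^ (  -  2)*17^1 * 743^( -1)*12809^1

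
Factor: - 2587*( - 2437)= 13^1*199^1*2437^1 = 6304519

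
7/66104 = 7/66104  =  0.00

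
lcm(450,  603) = 30150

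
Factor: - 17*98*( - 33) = 54978 = 2^1*3^1 * 7^2*11^1 * 17^1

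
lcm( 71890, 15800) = 1437800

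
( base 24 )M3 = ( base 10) 531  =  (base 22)123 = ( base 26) KB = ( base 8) 1023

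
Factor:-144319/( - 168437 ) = 371/433  =  7^1*53^1*433^( - 1) 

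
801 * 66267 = 53079867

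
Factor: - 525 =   -  3^1*5^2*7^1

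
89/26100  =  89/26100  =  0.00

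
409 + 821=1230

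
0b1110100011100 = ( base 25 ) BN2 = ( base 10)7452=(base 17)18d6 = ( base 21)gii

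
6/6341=6/6341 = 0.00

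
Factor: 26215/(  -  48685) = - 7^1 * 13^( - 1 ) = - 7/13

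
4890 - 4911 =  - 21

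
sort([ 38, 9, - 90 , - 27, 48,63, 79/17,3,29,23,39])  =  [-90, - 27,  3,79/17,9, 23,29,38,39,48, 63]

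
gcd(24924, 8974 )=2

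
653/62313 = 653/62313 = 0.01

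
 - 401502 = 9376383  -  9777885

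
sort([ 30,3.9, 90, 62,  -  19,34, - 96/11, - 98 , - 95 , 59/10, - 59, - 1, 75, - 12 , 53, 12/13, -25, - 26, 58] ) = [ - 98, - 95, - 59,-26,- 25, - 19,  -  12, - 96/11, - 1, 12/13,3.9, 59/10, 30,34, 53,58 , 62,75,90]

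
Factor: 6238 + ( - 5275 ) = 3^2*107^1 = 963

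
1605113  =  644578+960535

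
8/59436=2/14859 = 0.00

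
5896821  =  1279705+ 4617116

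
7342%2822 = 1698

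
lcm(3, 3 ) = 3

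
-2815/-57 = 49+22/57 =49.39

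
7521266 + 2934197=10455463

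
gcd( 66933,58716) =9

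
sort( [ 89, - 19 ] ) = [ - 19, 89]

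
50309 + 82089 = 132398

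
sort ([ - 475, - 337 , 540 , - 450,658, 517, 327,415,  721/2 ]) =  [- 475, - 450, - 337, 327, 721/2,  415, 517,540,  658 ]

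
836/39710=2/95 = 0.02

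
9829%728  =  365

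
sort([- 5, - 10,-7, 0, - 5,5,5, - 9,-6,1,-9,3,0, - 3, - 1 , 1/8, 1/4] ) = [ - 10,-9,-9,-7, - 6  ,-5,-5,- 3, - 1,0 , 0,1/8,1/4, 1,3, 5,5]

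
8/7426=4/3713 = 0.00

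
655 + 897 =1552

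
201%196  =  5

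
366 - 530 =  - 164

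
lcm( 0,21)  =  0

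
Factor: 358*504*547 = 2^4  *  3^2*7^1 * 179^1 * 547^1 = 98696304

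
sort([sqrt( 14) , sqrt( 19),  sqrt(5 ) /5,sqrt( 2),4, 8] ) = [ sqrt(5 )/5, sqrt( 2 ), sqrt( 14), 4, sqrt( 19 ),8]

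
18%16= 2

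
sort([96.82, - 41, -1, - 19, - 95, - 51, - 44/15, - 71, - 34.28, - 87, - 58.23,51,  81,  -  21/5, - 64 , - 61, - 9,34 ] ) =[ - 95 , -87,  -  71, - 64,- 61,  -  58.23, - 51, - 41, - 34.28, - 19, - 9, - 21/5 , - 44/15,  -  1, 34,51,  81,96.82 ] 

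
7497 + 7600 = 15097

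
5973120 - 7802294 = -1829174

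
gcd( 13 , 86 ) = 1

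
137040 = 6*22840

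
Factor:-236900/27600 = - 103/12 = - 2^( - 2)*3^( - 1)*103^1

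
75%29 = 17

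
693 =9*77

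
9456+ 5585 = 15041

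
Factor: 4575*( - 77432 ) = - 354251400 = -2^3 * 3^1*5^2*61^1*9679^1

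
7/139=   7/139 = 0.05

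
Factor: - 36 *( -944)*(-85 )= -2^6*3^2*5^1*17^1*59^1  =  -2888640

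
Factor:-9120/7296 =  - 5/4 = - 2^( - 2 )*5^1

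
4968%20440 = 4968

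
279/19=14 + 13/19 =14.68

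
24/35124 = 2/2927 = 0.00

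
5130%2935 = 2195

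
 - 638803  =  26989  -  665792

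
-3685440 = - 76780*48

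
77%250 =77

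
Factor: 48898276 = 2^2* 7^2*23^1*10847^1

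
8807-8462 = 345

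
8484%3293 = 1898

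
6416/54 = 3208/27 = 118.81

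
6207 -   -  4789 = 10996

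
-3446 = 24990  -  28436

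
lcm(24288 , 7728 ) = 170016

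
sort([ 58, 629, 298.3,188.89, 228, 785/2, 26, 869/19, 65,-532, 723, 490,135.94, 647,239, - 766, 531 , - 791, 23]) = [ - 791,-766, - 532, 23, 26, 869/19 , 58, 65,135.94, 188.89,228, 239,298.3,  785/2, 490,531, 629, 647, 723]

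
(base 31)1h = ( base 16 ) 30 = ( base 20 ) 28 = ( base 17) 2E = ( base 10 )48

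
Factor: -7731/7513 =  - 3^2*11^( - 1)*683^( - 1 )*859^1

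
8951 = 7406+1545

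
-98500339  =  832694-99333033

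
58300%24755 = 8790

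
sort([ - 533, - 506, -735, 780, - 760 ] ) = [  -  760, - 735,-533,-506, 780]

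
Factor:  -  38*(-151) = 2^1*19^1*151^1 = 5738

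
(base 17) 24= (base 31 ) 17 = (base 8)46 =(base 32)16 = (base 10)38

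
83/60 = 1 + 23/60  =  1.38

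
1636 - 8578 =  - 6942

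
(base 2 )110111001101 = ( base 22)76d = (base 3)11211212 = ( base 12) 2065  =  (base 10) 3533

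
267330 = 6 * 44555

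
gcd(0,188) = 188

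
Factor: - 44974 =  - 2^1*113^1*199^1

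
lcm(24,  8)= 24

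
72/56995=72/56995 = 0.00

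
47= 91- 44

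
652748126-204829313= 447918813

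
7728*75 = 579600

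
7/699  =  7/699= 0.01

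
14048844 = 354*39686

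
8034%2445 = 699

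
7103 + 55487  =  62590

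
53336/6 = 8889 + 1/3 = 8889.33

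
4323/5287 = 4323/5287 = 0.82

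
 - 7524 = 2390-9914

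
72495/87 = 24165/29=833.28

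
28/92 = 7/23 = 0.30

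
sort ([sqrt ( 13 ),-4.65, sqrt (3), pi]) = [-4.65,sqrt (3) , pi , sqrt(13 ) ] 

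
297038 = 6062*49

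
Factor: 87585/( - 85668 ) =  - 29195/28556 = -  2^( - 2 )*5^1 * 11^ (-2)*59^( - 1)*5839^1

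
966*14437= 13946142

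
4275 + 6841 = 11116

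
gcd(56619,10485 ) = 2097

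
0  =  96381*0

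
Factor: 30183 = 3^1*10061^1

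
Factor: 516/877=2^2*3^1*43^1*877^ (- 1 )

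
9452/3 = 9452/3 = 3150.67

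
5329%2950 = 2379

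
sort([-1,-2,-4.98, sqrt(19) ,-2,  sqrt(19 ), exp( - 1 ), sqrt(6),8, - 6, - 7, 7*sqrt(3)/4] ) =[ - 7, - 6,-4.98,-2, - 2, -1,exp( - 1 ),sqrt(6),7*sqrt(3 )/4, sqrt( 19), sqrt( 19 ),8 ]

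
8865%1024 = 673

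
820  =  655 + 165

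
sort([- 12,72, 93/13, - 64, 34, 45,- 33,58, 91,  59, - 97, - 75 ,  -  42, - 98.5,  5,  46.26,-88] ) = [ - 98.5,-97, - 88 ,- 75, -64, - 42, - 33,  -  12, 5, 93/13 , 34, 45, 46.26, 58, 59, 72, 91]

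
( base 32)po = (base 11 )68A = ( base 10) 824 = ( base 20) 214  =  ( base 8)1470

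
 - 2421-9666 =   -  12087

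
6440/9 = 6440/9 = 715.56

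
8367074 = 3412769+4954305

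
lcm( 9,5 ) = 45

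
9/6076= 9/6076 = 0.00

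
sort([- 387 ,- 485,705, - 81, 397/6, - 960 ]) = [ - 960, - 485,- 387,  -  81,397/6 , 705]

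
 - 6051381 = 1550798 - 7602179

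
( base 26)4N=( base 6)331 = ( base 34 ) 3p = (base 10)127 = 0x7F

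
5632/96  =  58 + 2/3= 58.67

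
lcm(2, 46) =46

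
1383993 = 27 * 51259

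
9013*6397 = 57656161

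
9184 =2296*4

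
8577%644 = 205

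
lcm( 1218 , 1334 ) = 28014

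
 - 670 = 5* (-134) 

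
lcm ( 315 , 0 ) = 0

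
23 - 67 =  - 44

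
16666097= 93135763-76469666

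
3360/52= 840/13 = 64.62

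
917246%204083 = 100914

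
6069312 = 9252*656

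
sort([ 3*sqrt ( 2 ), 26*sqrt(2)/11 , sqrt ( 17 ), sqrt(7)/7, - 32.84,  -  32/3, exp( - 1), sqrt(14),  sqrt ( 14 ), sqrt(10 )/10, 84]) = [ - 32.84, - 32/3, sqrt(10) /10,  exp( - 1 ), sqrt(7)/7, 26* sqrt(2)/11, sqrt(14 ),sqrt (14),  sqrt(17),3*sqrt(2 ), 84]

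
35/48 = 35/48=0.73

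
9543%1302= 429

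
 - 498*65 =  - 32370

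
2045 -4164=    - 2119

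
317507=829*383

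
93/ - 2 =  - 93/2 = - 46.50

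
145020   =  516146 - 371126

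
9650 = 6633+3017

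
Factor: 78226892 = 2^2*19556723^1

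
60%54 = 6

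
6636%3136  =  364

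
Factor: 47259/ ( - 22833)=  - 43^(  -  1)*89^1 = - 89/43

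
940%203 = 128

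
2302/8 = 287+3/4 = 287.75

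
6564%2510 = 1544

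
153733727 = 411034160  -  257300433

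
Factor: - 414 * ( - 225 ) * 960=2^7*3^5*5^3*23^1 = 89424000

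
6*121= 726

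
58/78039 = 2/2691 = 0.00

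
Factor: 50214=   2^1*3^1*8369^1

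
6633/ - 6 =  - 2211/2 = - 1105.50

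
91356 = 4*22839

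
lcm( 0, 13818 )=0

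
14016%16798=14016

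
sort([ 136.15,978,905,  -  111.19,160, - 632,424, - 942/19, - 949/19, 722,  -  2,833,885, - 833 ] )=[ - 833, -632,-111.19, - 949/19, - 942/19, - 2,136.15,160,424, 722,833,885 , 905,978] 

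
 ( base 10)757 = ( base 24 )17d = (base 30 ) p7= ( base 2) 1011110101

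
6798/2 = 3399=3399.00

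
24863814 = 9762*2547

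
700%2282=700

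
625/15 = 41 + 2/3 = 41.67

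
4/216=1/54 = 0.02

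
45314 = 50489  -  5175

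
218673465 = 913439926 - 694766461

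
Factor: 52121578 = 2^1*41^1*53^1*67^1*179^1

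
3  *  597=1791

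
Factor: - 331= -331^1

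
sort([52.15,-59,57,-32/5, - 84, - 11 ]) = [ -84, - 59,-11, - 32/5, 52.15,57]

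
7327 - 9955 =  - 2628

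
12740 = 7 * 1820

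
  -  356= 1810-2166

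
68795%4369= 3260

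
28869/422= 68+173/422 = 68.41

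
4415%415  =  265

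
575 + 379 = 954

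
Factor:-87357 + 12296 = -75061= - 7^1*10723^1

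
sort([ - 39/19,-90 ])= [ -90,-39/19 ]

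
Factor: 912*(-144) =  - 131328=-2^8*3^3*19^1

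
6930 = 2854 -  - 4076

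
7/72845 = 7/72845 = 0.00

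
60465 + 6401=66866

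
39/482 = 39/482=0.08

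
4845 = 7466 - 2621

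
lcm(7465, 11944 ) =59720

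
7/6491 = 7/6491 = 0.00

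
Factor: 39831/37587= 71/67 = 67^ ( - 1 )*71^1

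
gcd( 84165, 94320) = 15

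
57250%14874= 12628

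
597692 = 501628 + 96064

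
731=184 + 547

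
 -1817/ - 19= 95 + 12/19  =  95.63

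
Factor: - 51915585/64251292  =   - 2^ (-2)*3^1 * 5^1*7^ ( - 1)* 251^1*13789^1*2294689^( - 1 )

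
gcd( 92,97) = 1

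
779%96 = 11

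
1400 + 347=1747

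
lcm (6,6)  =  6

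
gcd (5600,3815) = 35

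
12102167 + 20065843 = 32168010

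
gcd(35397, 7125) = 57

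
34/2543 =34/2543 = 0.01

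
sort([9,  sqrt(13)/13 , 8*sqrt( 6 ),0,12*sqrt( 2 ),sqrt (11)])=[0,sqrt( 13) /13,sqrt( 11),9, 12 * sqrt( 2),8*sqrt( 6)]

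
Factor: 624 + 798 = 2^1*3^2*79^1 =1422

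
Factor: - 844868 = -2^2*211217^1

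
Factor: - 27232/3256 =- 2^2*11^( - 1)*23^1 = - 92/11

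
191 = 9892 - 9701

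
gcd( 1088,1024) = 64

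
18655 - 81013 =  - 62358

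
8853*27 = 239031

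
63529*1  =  63529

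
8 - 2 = 6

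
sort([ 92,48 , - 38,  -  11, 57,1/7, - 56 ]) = [ - 56, - 38, - 11, 1/7, 48, 57, 92]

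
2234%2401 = 2234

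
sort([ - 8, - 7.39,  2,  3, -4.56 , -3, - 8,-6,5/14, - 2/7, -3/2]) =[ - 8, - 8,  -  7.39, - 6,-4.56, - 3, - 3/2, - 2/7,  5/14,  2,3 ] 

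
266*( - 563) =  -149758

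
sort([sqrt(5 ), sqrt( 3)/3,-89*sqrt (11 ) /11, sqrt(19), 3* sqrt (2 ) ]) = [-89*sqrt ( 11)/11 , sqrt( 3 )/3, sqrt (5),3*sqrt( 2),sqrt ( 19)] 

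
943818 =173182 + 770636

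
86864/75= 86864/75 = 1158.19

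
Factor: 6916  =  2^2*7^1* 13^1 * 19^1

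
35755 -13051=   22704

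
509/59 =8 + 37/59= 8.63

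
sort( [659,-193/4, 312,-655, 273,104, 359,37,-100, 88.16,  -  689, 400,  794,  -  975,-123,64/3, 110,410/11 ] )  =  [ - 975,-689,-655, - 123 , - 100, - 193/4, 64/3,  37, 410/11, 88.16, 104, 110, 273,312,359, 400, 659,  794] 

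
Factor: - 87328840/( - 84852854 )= 43664420/42426427= 2^2*5^1*487^1*4483^1*42426427^(-1) 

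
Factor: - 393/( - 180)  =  2^( -2)*3^( - 1)*5^ ( - 1)*131^1 =131/60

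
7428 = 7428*1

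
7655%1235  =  245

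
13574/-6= - 6787/3 = - 2262.33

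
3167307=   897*3531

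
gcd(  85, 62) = 1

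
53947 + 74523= 128470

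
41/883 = 41/883 =0.05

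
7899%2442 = 573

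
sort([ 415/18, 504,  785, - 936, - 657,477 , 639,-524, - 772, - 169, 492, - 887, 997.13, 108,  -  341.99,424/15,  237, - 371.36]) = [ - 936, - 887,-772, - 657, - 524, -371.36, - 341.99,  -  169 , 415/18,424/15, 108,  237, 477, 492,  504, 639,785,997.13] 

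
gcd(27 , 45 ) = 9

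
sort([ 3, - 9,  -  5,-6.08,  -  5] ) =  [ - 9,-6.08,-5, - 5,  3 ] 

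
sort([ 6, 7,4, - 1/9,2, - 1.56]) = [ - 1.56,  -  1/9, 2,4, 6, 7]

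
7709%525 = 359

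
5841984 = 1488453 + 4353531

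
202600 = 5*40520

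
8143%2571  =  430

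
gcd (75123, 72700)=1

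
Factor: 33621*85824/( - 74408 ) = -2^3 * 3^3 * 7^1*71^( - 1)*131^( - 1 )*149^1*1601^1 = -360686088/9301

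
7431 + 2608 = 10039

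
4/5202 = 2/2601 = 0.00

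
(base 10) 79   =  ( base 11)72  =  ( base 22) 3D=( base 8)117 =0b1001111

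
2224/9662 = 1112/4831 = 0.23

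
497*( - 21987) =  - 10927539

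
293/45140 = 293/45140 = 0.01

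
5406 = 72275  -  66869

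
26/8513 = 26/8513 = 0.00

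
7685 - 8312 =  -627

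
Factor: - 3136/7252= - 2^4*37^( - 1 ) = - 16/37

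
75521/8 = 75521/8 = 9440.12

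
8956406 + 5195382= 14151788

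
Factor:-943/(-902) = 2^( - 1) * 11^( - 1 ) * 23^1 = 23/22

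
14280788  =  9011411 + 5269377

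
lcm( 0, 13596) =0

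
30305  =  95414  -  65109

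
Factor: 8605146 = 2^1 * 3^1 * 11^1*241^1*541^1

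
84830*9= 763470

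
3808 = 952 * 4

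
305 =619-314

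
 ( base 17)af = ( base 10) 185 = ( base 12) 135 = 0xB9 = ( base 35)5a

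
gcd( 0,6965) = 6965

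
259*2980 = 771820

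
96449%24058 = 217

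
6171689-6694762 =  - 523073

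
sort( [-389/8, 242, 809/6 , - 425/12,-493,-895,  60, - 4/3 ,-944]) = [  -  944, - 895 ,  -  493, - 389/8, - 425/12,-4/3, 60,809/6, 242] 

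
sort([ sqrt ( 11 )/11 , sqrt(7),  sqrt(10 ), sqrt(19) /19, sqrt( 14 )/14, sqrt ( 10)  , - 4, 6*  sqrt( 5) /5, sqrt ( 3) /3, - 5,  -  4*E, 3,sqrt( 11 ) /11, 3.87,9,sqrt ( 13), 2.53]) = [-4 * E,  -  5, - 4,sqrt( 19 )/19,sqrt(14 ) /14, sqrt(11 )/11,  sqrt( 11 ) /11,sqrt( 3 ) /3,2.53, sqrt (7 ) , 6*sqrt( 5)/5  ,  3,sqrt( 10), sqrt(10),sqrt(13 ),3.87, 9] 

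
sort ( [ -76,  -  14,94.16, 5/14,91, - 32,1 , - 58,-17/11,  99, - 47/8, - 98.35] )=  [ - 98.35,-76, - 58, - 32, - 14, - 47/8, - 17/11,  5/14,1,  91,94.16 , 99]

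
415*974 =404210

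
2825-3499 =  - 674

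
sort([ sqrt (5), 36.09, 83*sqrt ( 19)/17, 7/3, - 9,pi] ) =[  -  9, sqrt( 5 ),7/3 , pi, 83 * sqrt( 19)/17, 36.09 ]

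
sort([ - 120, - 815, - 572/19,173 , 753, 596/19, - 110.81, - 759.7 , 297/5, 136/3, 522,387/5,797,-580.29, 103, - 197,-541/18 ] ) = [  -  815, - 759.7, - 580.29,- 197,-120, - 110.81, - 572/19, - 541/18,  596/19, 136/3, 297/5,387/5, 103 , 173, 522,753,797]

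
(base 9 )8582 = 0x18A7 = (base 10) 6311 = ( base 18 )118B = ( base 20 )FFB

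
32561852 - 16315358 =16246494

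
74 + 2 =76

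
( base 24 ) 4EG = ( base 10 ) 2656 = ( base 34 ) 2A4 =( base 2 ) 101001100000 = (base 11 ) 1aa5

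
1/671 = 1/671 = 0.00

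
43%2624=43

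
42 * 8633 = 362586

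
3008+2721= 5729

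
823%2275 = 823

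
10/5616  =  5/2808 = 0.00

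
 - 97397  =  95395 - 192792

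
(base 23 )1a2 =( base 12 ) 535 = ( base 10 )761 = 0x2f9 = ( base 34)md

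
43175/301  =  143 + 132/301 = 143.44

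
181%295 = 181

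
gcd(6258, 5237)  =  1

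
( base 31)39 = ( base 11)93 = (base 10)102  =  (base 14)74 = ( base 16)66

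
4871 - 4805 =66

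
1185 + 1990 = 3175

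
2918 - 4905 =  - 1987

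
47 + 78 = 125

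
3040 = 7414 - 4374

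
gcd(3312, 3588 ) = 276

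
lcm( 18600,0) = 0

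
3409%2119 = 1290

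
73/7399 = 73/7399 = 0.01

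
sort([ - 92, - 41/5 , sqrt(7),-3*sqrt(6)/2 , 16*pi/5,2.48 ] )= [ - 92, - 41/5, - 3*sqrt( 6) /2, 2.48, sqrt( 7 ) , 16*pi/5 ] 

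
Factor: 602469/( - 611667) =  - 131/133  =  - 7^ (- 1 )*19^(  -  1) * 131^1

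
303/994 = 303/994 = 0.30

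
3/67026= 1/22342 = 0.00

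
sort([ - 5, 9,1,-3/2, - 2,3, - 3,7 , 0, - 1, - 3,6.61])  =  [ - 5, - 3,  -  3, -2, -3/2,-1,0 , 1,3,6.61,7,9]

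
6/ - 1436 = -1 + 715/718 = -0.00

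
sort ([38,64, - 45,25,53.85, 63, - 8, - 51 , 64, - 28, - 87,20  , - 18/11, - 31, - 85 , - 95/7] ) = [ - 87 ,-85, - 51, - 45, - 31,- 28,-95/7 ,  -  8, - 18/11, 20, 25,38,53.85,63, 64,64] 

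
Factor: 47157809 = 101^1 * 466909^1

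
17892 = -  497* ( - 36)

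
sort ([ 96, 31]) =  [31, 96]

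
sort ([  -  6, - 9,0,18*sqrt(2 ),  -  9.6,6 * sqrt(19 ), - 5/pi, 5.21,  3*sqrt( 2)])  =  [  -  9.6, - 9, - 6,-5/pi,0, 3*sqrt( 2),5.21, 18*sqrt (2), 6*sqrt( 19 ) ] 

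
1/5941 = 1/5941 = 0.00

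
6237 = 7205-968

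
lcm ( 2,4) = 4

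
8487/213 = 2829/71 = 39.85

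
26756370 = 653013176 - 626256806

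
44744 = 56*799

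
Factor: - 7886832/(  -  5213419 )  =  2^4*3^1*164309^1*5213419^(-1 ) 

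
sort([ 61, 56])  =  [ 56,61]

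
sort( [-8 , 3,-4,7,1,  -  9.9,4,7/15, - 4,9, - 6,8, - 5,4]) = [ - 9.9, - 8 , - 6 , - 5  ,-4, - 4,7/15, 1, 3,4 , 4, 7, 8,9]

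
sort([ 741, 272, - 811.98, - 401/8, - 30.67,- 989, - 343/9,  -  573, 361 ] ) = [ - 989,- 811.98, - 573,-401/8, - 343/9, - 30.67,272,361,741]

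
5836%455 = 376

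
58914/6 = 9819 = 9819.00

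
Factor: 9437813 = 7^1*11^1*19^1 * 6451^1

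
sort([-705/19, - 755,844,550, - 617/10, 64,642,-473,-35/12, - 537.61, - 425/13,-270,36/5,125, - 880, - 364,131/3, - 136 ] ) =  [-880,-755, - 537.61, - 473,  -  364,-270, - 136, - 617/10, - 705/19, - 425/13, - 35/12, 36/5,131/3, 64,125 , 550,642, 844] 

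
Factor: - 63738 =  - 2^1 * 3^2*3541^1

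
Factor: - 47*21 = - 3^1*7^1 * 47^1  =  -987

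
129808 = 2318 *56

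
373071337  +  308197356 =681268693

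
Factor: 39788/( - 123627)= - 28/87  =  - 2^2*3^ ( - 1)*7^1*29^ (  -  1) 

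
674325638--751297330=1425622968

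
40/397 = 40/397 = 0.10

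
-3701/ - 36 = 3701/36=102.81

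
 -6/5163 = -1 + 1719/1721  =  - 0.00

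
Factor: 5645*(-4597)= - 5^1* 1129^1*4597^1   =  -25950065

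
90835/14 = 6488+ 3/14 = 6488.21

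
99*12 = 1188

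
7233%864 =321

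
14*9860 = 138040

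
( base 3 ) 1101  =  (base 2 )100101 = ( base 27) 1a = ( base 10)37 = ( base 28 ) 19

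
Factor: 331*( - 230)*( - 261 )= 19869930 = 2^1 * 3^2*5^1*23^1*29^1*331^1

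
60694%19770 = 1384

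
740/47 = 740/47 = 15.74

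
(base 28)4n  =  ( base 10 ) 135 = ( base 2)10000111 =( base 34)3x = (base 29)4j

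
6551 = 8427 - 1876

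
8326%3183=1960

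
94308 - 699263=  - 604955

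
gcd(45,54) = 9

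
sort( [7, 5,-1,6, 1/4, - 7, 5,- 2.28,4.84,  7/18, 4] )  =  [-7 ,-2.28 , - 1, 1/4, 7/18,4, 4.84,5,5, 6,7] 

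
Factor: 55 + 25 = 80 = 2^4*5^1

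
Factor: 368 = 2^4*23^1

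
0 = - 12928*0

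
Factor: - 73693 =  - 73693^1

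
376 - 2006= - 1630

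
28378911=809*35079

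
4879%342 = 91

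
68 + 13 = 81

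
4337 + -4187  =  150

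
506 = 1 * 506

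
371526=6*61921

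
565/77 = 7 + 26/77 =7.34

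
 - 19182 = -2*9591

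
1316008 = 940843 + 375165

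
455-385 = 70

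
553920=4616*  120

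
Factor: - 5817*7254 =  - 42196518 = - 2^1*3^3*7^1*13^1*31^1*277^1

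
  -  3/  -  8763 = 1/2921=0.00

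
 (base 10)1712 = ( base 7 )4664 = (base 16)6B0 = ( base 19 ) 4e2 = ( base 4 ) 122300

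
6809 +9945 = 16754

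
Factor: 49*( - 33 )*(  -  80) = 129360= 2^4*3^1 * 5^1*7^2  *11^1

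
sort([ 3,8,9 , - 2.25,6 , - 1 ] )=[ - 2.25, - 1, 3 , 6,8, 9 ] 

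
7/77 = 1/11 = 0.09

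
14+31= 45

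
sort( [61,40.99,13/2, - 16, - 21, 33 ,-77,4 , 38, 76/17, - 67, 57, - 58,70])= [ - 77 , - 67,  -  58, - 21, - 16,4 , 76/17, 13/2,33, 38,40.99,57,61 , 70]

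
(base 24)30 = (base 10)72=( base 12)60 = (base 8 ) 110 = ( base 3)2200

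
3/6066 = 1/2022 =0.00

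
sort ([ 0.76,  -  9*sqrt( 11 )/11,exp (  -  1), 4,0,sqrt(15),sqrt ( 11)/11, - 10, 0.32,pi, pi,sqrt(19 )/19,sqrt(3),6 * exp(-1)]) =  [ - 10, - 9*sqrt(11)/11, 0,sqrt(19 ) /19,sqrt(11)/11,0.32,  exp ( - 1), 0.76, sqrt(3),  6*exp (-1 ), pi, pi,sqrt ( 15),4]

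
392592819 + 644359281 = 1036952100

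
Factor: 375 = 3^1*5^3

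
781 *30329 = 23686949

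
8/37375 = 8/37375=0.00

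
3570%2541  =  1029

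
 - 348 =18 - 366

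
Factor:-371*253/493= - 93863/493 = - 7^1 * 11^1*17^( - 1 )*23^1*29^( - 1 )*53^1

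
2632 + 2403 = 5035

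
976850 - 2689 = 974161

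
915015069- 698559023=216456046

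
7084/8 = 1771/2 = 885.50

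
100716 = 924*109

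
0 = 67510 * 0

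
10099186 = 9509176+590010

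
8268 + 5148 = 13416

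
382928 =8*47866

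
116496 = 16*7281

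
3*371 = 1113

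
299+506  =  805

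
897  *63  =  56511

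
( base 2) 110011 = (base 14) 39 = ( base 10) 51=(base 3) 1220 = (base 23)25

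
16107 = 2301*7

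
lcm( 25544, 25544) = 25544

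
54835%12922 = 3147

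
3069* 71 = 217899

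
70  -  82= - 12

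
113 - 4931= - 4818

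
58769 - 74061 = - 15292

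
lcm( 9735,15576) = 77880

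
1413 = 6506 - 5093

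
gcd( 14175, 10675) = 175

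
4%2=0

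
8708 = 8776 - 68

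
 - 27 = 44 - 71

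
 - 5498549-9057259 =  - 14555808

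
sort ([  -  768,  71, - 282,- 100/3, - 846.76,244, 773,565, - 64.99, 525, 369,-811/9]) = [ - 846.76, - 768, - 282,  -  811/9, - 64.99, - 100/3, 71, 244, 369, 525 , 565,  773 ] 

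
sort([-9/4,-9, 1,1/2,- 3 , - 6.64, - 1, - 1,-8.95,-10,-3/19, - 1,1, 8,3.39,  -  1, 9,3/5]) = [ - 10,  -  9, - 8.95, - 6.64,  -  3,-9/4,-1,-1, - 1,-1, - 3/19, 1/2,3/5,1,1 , 3.39,8, 9 ] 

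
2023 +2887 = 4910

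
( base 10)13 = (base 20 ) D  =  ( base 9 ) 14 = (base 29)D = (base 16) d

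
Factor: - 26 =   -  2^1 * 13^1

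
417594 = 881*474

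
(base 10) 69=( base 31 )27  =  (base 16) 45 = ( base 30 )29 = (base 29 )2b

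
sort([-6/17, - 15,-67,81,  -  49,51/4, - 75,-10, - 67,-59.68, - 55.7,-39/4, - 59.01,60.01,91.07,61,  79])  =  [ - 75,-67 , - 67, - 59.68, - 59.01, - 55.7,-49,-15 ,  -  10,  -  39/4,-6/17,51/4, 60.01,61,79, 81, 91.07]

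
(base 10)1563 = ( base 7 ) 4362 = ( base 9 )2126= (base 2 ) 11000011011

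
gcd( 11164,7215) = 1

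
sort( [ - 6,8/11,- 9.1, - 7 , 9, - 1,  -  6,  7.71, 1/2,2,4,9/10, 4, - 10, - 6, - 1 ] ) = [- 10,  -  9.1,-7,-6, - 6,-6, - 1 , - 1, 1/2, 8/11, 9/10 , 2,4, 4, 7.71 , 9]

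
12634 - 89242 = - 76608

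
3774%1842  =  90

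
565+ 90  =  655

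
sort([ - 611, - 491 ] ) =[ - 611,  -  491] 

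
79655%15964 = 15799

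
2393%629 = 506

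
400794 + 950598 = 1351392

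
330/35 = 9 + 3/7 = 9.43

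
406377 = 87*4671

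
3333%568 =493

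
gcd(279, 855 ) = 9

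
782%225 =107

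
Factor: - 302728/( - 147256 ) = 233^(-1)*479^1 = 479/233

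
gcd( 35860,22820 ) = 3260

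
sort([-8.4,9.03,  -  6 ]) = [  -  8.4, - 6,9.03] 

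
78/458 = 39/229 =0.17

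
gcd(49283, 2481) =1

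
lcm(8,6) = 24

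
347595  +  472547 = 820142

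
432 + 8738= 9170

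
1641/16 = 1641/16 = 102.56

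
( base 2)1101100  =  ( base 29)3L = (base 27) 40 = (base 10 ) 108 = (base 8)154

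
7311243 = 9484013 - 2172770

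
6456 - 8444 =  - 1988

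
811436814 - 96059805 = 715377009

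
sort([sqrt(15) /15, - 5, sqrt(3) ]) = [ - 5,  sqrt(15 )/15,sqrt( 3) ] 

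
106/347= 106/347 = 0.31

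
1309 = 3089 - 1780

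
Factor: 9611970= 2^1 * 3^1*5^1*17^1*47^1*401^1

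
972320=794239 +178081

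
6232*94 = 585808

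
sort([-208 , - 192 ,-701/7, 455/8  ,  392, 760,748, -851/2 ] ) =[-851/2, - 208, - 192,-701/7,455/8,392, 748, 760] 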